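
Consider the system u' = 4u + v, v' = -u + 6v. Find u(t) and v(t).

Coefficient matrix A = [[4, 1], [-1, 6]].
Characteristic polynomial det(A - λI) = λ^2 - 10λ + 25 = 0.
Single eigenvalue λ = 5 with algebraic multiplicity 2.
Eigenvector v = (1,1); generalized eigenvector w with (A-λI)w=v is (1,2).
General solution: e^(5t)[C_1·v + C_2·(t·v + w)].

u(t) = C_1e^(5t) + C_2te^(5t) + C_2e^(5t), v(t) = C_1e^(5t) + C_2te^(5t) + 2C_2e^(5t)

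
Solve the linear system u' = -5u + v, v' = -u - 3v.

Coefficient matrix A = [[-5, 1], [-1, -3]].
Characteristic polynomial det(A - λI) = λ^2 + 8λ + 16 = 0.
Single eigenvalue λ = -4 with algebraic multiplicity 2.
Eigenvector v = (-1,-1); generalized eigenvector w with (A-λI)w=v is (-1,-2).
General solution: e^(-4t)[C_1·v + C_2·(t·v + w)].

u(t) = -C_1e^(-4t) - C_2te^(-4t) - C_2e^(-4t), v(t) = -C_1e^(-4t) - C_2te^(-4t) - 2C_2e^(-4t)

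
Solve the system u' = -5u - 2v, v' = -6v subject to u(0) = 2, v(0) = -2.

u(t) = 6e^(-5t) - 4e^(-6t), v(t) = -2e^(-6t)

Coefficient matrix A = [[-5, -2], [0, -6]].
Characteristic polynomial det(A - λI) = λ^2 + 11λ + 30 = 0.
Eigenvalues λ = -5, -6.
For λ=-5: (A-λI) row 1 is [0, -2], so an eigenvector is (-1, 0).
For λ=-6: (A-λI) row 1 is [1, -2], so an eigenvector is (2, 1).
General solution: c_1e^(-5t)(-1,0) + c_2e^(-6t)(2,1).
Applying u(0)=2, v(0)=-2 gives c_1=-6, c_2=-2.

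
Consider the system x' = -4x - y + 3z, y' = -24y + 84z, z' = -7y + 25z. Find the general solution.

Coefficient matrix A = [[-4, -1, 3], [0, -24, 84], [0, -7, 25]].
det(A - λI) = 0 gives eigenvalues λ = -4, 4, -3.
For λ=-4: eigenvector (1,0,0).
For λ=4: eigenvector (0,-3,-1).
For λ=-3: eigenvector (-1,4,1).
General solution: C_1e^(-4t)(1,0,0) + C_2e^(4t)(0,-3,-1) + C_3e^(-3t)(-1,4,1).

x(t) = C_1e^(-4t) - C_3e^(-3t), y(t) = -3C_2e^(4t) + 4C_3e^(-3t), z(t) = -C_2e^(4t) + C_3e^(-3t)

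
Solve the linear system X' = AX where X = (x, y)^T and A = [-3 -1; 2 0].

Coefficient matrix A = [[-3, -1], [2, 0]].
Characteristic polynomial det(A - λI) = λ^2 + 3λ + 2 = 0.
Eigenvalues λ = -2, -1.
For λ=-2: (A-λI) row 1 is [-1, -1], so an eigenvector is (1, -1).
For λ=-1: (A-λI) row 1 is [-2, -1], so an eigenvector is (-1, 2).
General solution: C_1e^(-2t)(1,-1) + C_2e^(-t)(-1,2).

x(t) = C_1e^(-2t) - C_2e^(-t), y(t) = -C_1e^(-2t) + 2C_2e^(-t)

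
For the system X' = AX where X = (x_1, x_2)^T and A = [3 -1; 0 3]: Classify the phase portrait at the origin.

unstable improper node

A = [[3,-1],[0,3]]; det(A-λI) = λ^2 - 6λ + 9.
repeated λ = 3 with a single eigenvector.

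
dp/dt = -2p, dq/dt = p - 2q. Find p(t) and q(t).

p(t) = C_2e^(-2t), q(t) = C_1e^(-2t) + C_2te^(-2t) + 3C_2e^(-2t)

Coefficient matrix A = [[-2, 0], [1, -2]].
Characteristic polynomial det(A - λI) = λ^2 + 4λ + 4 = 0.
Single eigenvalue λ = -2 with algebraic multiplicity 2.
Eigenvector v = (0,1); generalized eigenvector w with (A-λI)w=v is (1,3).
General solution: e^(-2t)[C_1·v + C_2·(t·v + w)].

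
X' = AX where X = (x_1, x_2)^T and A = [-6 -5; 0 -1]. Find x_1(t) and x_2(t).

x_1(t) = -C_1e^(-t) - C_2e^(-6t), x_2(t) = C_1e^(-t)

Coefficient matrix A = [[-6, -5], [0, -1]].
Characteristic polynomial det(A - λI) = λ^2 + 7λ + 6 = 0.
Eigenvalues λ = -1, -6.
For λ=-1: (A-λI) row 1 is [-5, -5], so an eigenvector is (-1, 1).
For λ=-6: (A-λI) row 1 is [0, -5], so an eigenvector is (-1, 0).
General solution: C_1e^(-t)(-1,1) + C_2e^(-6t)(-1,0).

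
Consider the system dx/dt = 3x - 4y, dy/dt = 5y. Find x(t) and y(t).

Coefficient matrix A = [[3, -4], [0, 5]].
Characteristic polynomial det(A - λI) = λ^2 - 8λ + 15 = 0.
Eigenvalues λ = 3, 5.
For λ=3: (A-λI) row 1 is [0, -4], so an eigenvector is (1, 0).
For λ=5: (A-λI) row 1 is [-2, -4], so an eigenvector is (-2, 1).
General solution: K_1e^(3t)(1,0) + K_2e^(5t)(-2,1).

x(t) = K_1e^(3t) - 2K_2e^(5t), y(t) = K_2e^(5t)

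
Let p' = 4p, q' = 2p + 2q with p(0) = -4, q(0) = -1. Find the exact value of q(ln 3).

A = [[4,0],[2,2]]; eigenvalues λ = 4, 2.
Eigenvectors: (1,1) for λ=4, (0,-1) for λ=2.
From the initial condition, c_1 = -4, c_2 = -3.
q(ln 3) = (-4)(3^4)(1) + (-3)(3^2)(-1) = -297.

-297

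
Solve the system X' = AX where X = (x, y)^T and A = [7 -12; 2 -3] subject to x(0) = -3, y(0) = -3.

Coefficient matrix A = [[7, -12], [2, -3]].
Characteristic polynomial det(A - λI) = λ^2 - 4λ + 3 = 0.
Eigenvalues λ = 3, 1.
For λ=3: (A-λI) row 1 is [4, -12], so an eigenvector is (-3, -1).
For λ=1: (A-λI) row 1 is [6, -12], so an eigenvector is (-2, -1).
General solution: K_1e^(3t)(-3,-1) + K_2e^(t)(-2,-1).
Applying x(0)=-3, y(0)=-3 gives K_1=-3, K_2=6.

x(t) = 9e^(3t) - 12e^(t), y(t) = 3e^(3t) - 6e^(t)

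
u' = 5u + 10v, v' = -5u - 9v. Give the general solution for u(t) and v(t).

u(t) = -C_1e^(-2t)sin(t) - 3C_1e^(-2t)cos(t) - 3C_2e^(-2t)sin(t) + C_2e^(-2t)cos(t), v(t) = C_1e^(-2t)sin(t) + 2C_1e^(-2t)cos(t) + 2C_2e^(-2t)sin(t) - C_2e^(-2t)cos(t)

Coefficient matrix A = [[5, 10], [-5, -9]].
Characteristic polynomial det(A - λI) = λ^2 + 4λ + 5 = 0.
Eigenvalues λ = -2 ± i (complex conjugate pair).
For λ=-2+i: an eigenvector is (-3,2) - i(-1,1) = (-3 + i, 2 - i).
A real fundamental pair from Re and Im of e^((-2+i)t)v: X_1 = e^(-2t)(cos(t)·(-3,2) + sin(t)·(-1,1)), X_2 = e^(-2t)(sin(t)·(-3,2) - cos(t)·(-1,1)).
General solution: C_1X_1 + C_2X_2.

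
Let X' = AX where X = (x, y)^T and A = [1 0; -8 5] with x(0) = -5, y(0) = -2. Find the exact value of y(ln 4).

8152

A = [[1,0],[-8,5]]; eigenvalues λ = 5, 1.
Eigenvectors: (0,-1) for λ=5, (-1,-2) for λ=1.
From the initial condition, c_1 = -8, c_2 = 5.
y(ln 4) = (-8)(4^5)(-1) + (5)(4^1)(-2) = 8152.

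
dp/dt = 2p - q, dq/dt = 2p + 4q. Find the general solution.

p(t) = c_1e^(3t)cos(t) + c_2e^(3t)sin(t), q(t) = c_1e^(3t)sin(t) - c_1e^(3t)cos(t) - c_2e^(3t)sin(t) - c_2e^(3t)cos(t)

Coefficient matrix A = [[2, -1], [2, 4]].
Characteristic polynomial det(A - λI) = λ^2 - 6λ + 10 = 0.
Eigenvalues λ = 3 ± i (complex conjugate pair).
For λ=3+i: an eigenvector is (1,-1) - i(0,1) = (1, -1 - i).
A real fundamental pair from Re and Im of e^((3+i)t)v: X_1 = e^(3t)(cos(t)·(1,-1) + sin(t)·(0,1)), X_2 = e^(3t)(sin(t)·(1,-1) - cos(t)·(0,1)).
General solution: c_1X_1 + c_2X_2.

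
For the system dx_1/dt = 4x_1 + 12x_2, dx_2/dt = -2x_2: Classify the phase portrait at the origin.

A = [[4,12],[0,-2]]; det(A-λI) = λ^2 - 2λ - 8.
λ = 4, -2: opposite signs.

saddle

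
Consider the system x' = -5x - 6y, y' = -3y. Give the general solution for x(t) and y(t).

x(t) = c_1e^(-5t) + 3c_2e^(-3t), y(t) = -c_2e^(-3t)

Coefficient matrix A = [[-5, -6], [0, -3]].
Characteristic polynomial det(A - λI) = λ^2 + 8λ + 15 = 0.
Eigenvalues λ = -5, -3.
For λ=-5: (A-λI) row 1 is [0, -6], so an eigenvector is (1, 0).
For λ=-3: (A-λI) row 1 is [-2, -6], so an eigenvector is (3, -1).
General solution: c_1e^(-5t)(1,0) + c_2e^(-3t)(3,-1).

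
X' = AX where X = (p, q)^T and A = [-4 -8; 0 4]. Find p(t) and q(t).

p(t) = C_1e^(-4t) + C_2e^(4t), q(t) = -C_2e^(4t)

Coefficient matrix A = [[-4, -8], [0, 4]].
Characteristic polynomial det(A - λI) = λ^2 - 16 = 0.
Eigenvalues λ = -4, 4.
For λ=-4: (A-λI) row 1 is [0, -8], so an eigenvector is (1, 0).
For λ=4: (A-λI) row 1 is [-8, -8], so an eigenvector is (1, -1).
General solution: C_1e^(-4t)(1,0) + C_2e^(4t)(1,-1).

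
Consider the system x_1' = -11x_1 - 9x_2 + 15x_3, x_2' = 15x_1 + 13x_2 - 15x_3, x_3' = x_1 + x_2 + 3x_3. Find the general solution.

x_1(t) = C_1e^(4t) - 3C_2e^(3t) + C_3e^(-2t), x_2(t) = 3C_2e^(3t) - C_3e^(-2t), x_3(t) = C_1e^(4t) - C_2e^(3t)

Coefficient matrix A = [[-11, -9, 15], [15, 13, -15], [1, 1, 3]].
det(A - λI) = 0 gives eigenvalues λ = 4, 3, -2.
For λ=4: eigenvector (1,0,1).
For λ=3: eigenvector (-3,3,-1).
For λ=-2: eigenvector (1,-1,0).
General solution: C_1e^(4t)(1,0,1) + C_2e^(3t)(-3,3,-1) + C_3e^(-2t)(1,-1,0).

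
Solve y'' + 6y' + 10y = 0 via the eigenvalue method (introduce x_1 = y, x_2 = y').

Let x_1 = y, x_2 = y'. Then x_1' = x_2 and x_2' = -10x_1 - 6x_2.
A = [[0,1],[-10,-6]]; det(A-λI) = λ^2 + 6λ + 10.
Eigenvalues λ = -3 ± i.

y(t) = K_1e^(-3t)cos(t) + K_2e^(-3t)sin(t)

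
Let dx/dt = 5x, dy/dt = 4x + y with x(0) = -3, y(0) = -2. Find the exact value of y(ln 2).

A = [[5,0],[4,1]]; eigenvalues λ = 1, 5.
Eigenvectors: (0,1) for λ=1, (-1,-1) for λ=5.
From the initial condition, c_1 = 1, c_2 = 3.
y(ln 2) = (1)(2^1)(1) + (3)(2^5)(-1) = -94.

-94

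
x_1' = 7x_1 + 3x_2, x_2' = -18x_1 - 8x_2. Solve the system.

x_1(t) = -K_1e^(-2t) - K_2e^(t), x_2(t) = 3K_1e^(-2t) + 2K_2e^(t)

Coefficient matrix A = [[7, 3], [-18, -8]].
Characteristic polynomial det(A - λI) = λ^2 + λ - 2 = 0.
Eigenvalues λ = -2, 1.
For λ=-2: (A-λI) row 1 is [9, 3], so an eigenvector is (-1, 3).
For λ=1: (A-λI) row 1 is [6, 3], so an eigenvector is (-1, 2).
General solution: K_1e^(-2t)(-1,3) + K_2e^(t)(-1,2).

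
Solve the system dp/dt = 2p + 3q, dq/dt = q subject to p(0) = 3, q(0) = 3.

Coefficient matrix A = [[2, 3], [0, 1]].
Characteristic polynomial det(A - λI) = λ^2 - 3λ + 2 = 0.
Eigenvalues λ = 1, 2.
For λ=1: (A-λI) row 1 is [1, 3], so an eigenvector is (3, -1).
For λ=2: (A-λI) row 1 is [0, 3], so an eigenvector is (1, 0).
General solution: K_1e^(t)(3,-1) + K_2e^(2t)(1,0).
Applying p(0)=3, q(0)=3 gives K_1=-3, K_2=12.

p(t) = 12e^(2t) - 9e^(t), q(t) = 3e^(t)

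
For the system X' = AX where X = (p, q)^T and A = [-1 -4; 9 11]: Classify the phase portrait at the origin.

A = [[-1,-4],[9,11]]; det(A-λI) = λ^2 - 10λ + 25.
repeated λ = 5 with a single eigenvector.

unstable improper node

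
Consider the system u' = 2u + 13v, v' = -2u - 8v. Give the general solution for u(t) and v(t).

Coefficient matrix A = [[2, 13], [-2, -8]].
Characteristic polynomial det(A - λI) = λ^2 + 6λ + 10 = 0.
Eigenvalues λ = -3 ± i (complex conjugate pair).
For λ=-3+i: an eigenvector is (-2,1) - i(3,-1) = (-2 - 3i, 1 + i).
A real fundamental pair from Re and Im of e^((-3+i)t)v: X_1 = e^(-3t)(cos(t)·(-2,1) + sin(t)·(3,-1)), X_2 = e^(-3t)(sin(t)·(-2,1) - cos(t)·(3,-1)).
General solution: K_1X_1 + K_2X_2.

u(t) = 3K_1e^(-3t)sin(t) - 2K_1e^(-3t)cos(t) - 2K_2e^(-3t)sin(t) - 3K_2e^(-3t)cos(t), v(t) = -K_1e^(-3t)sin(t) + K_1e^(-3t)cos(t) + K_2e^(-3t)sin(t) + K_2e^(-3t)cos(t)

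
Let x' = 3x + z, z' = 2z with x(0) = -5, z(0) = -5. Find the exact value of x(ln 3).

A = [[3,1],[0,2]]; eigenvalues λ = 3, 2.
Eigenvectors: (-1,0) for λ=3, (-1,1) for λ=2.
From the initial condition, c_1 = 10, c_2 = -5.
x(ln 3) = (10)(3^3)(-1) + (-5)(3^2)(-1) = -225.

-225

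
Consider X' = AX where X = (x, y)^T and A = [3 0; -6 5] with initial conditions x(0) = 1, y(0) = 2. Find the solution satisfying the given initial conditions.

Coefficient matrix A = [[3, 0], [-6, 5]].
Characteristic polynomial det(A - λI) = λ^2 - 8λ + 15 = 0.
Eigenvalues λ = 3, 5.
For λ=3: (A-λI) row 2 is [-6, 2], so an eigenvector is (-1, -3).
For λ=5: (A-λI) row 1 is [-2, 0], so an eigenvector is (0, -1).
General solution: c_1e^(3t)(-1,-3) + c_2e^(5t)(0,-1).
Applying x(0)=1, y(0)=2 gives c_1=-1, c_2=1.

x(t) = e^(3t), y(t) = -e^(5t) + 3e^(3t)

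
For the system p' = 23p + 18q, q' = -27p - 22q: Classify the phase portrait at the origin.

A = [[23,18],[-27,-22]]; det(A-λI) = λ^2 - λ - 20.
λ = -4, 5: opposite signs.

saddle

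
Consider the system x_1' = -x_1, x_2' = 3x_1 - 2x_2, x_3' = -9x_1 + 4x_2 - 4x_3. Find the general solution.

Coefficient matrix A = [[-1, 0, 0], [3, -2, 0], [-9, 4, -4]].
det(A - λI) = 0 gives eigenvalues λ = -4, -2, -1.
For λ=-4: eigenvector (0,0,-1).
For λ=-2: eigenvector (0,1,2).
For λ=-1: eigenvector (1,3,1).
General solution: C_1e^(-4t)(0,0,-1) + C_2e^(-2t)(0,1,2) + C_3e^(-t)(1,3,1).

x_1(t) = C_3e^(-t), x_2(t) = C_2e^(-2t) + 3C_3e^(-t), x_3(t) = -C_1e^(-4t) + 2C_2e^(-2t) + C_3e^(-t)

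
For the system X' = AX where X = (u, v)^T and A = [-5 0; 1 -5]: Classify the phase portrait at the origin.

stable improper node

A = [[-5,0],[1,-5]]; det(A-λI) = λ^2 + 10λ + 25.
repeated λ = -5 with a single eigenvector.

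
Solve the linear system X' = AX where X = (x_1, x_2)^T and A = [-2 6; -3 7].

x_1(t) = -2c_1e^(t) - c_2e^(4t), x_2(t) = -c_1e^(t) - c_2e^(4t)

Coefficient matrix A = [[-2, 6], [-3, 7]].
Characteristic polynomial det(A - λI) = λ^2 - 5λ + 4 = 0.
Eigenvalues λ = 1, 4.
For λ=1: (A-λI) row 1 is [-3, 6], so an eigenvector is (-2, -1).
For λ=4: (A-λI) row 1 is [-6, 6], so an eigenvector is (-1, -1).
General solution: c_1e^(t)(-2,-1) + c_2e^(4t)(-1,-1).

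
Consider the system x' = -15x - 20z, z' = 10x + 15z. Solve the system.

x(t) = 2C_1e^(-5t) - C_2e^(5t), z(t) = -C_1e^(-5t) + C_2e^(5t)

Coefficient matrix A = [[-15, -20], [10, 15]].
Characteristic polynomial det(A - λI) = λ^2 - 25 = 0.
Eigenvalues λ = -5, 5.
For λ=-5: (A-λI) row 1 is [-10, -20], so an eigenvector is (2, -1).
For λ=5: (A-λI) row 1 is [-20, -20], so an eigenvector is (-1, 1).
General solution: C_1e^(-5t)(2,-1) + C_2e^(5t)(-1,1).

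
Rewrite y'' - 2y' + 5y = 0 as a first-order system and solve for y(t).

Let x_1 = y, x_2 = y'. Then x_1' = x_2 and x_2' = -5x_1 + 2x_2.
A = [[0,1],[-5,2]]; det(A-λI) = λ^2 - 2λ + 5.
Eigenvalues λ = 1 ± 2i.

y(t) = C_1e^(t)cos(2t) + C_2e^(t)sin(2t)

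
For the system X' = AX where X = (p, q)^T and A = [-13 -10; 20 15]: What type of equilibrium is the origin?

A = [[-13,-10],[20,15]]; det(A-λI) = λ^2 - 2λ + 5.
λ = 1 ± 2i: positive real part.

unstable spiral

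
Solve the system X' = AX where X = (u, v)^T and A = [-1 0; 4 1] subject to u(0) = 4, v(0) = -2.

u(t) = 4e^(-t), v(t) = 6e^(t) - 8e^(-t)

Coefficient matrix A = [[-1, 0], [4, 1]].
Characteristic polynomial det(A - λI) = λ^2 - 1 = 0.
Eigenvalues λ = -1, 1.
For λ=-1: (A-λI) row 2 is [4, 2], so an eigenvector is (1, -2).
For λ=1: (A-λI) row 1 is [-2, 0], so an eigenvector is (0, -1).
General solution: C_1e^(-t)(1,-2) + C_2e^(t)(0,-1).
Applying u(0)=4, v(0)=-2 gives C_1=4, C_2=-6.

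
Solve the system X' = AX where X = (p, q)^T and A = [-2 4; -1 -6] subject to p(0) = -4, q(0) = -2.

p(t) = -16te^(-4t) - 4e^(-4t), q(t) = 8te^(-4t) - 2e^(-4t)

Coefficient matrix A = [[-2, 4], [-1, -6]].
Characteristic polynomial det(A - λI) = λ^2 + 8λ + 16 = 0.
Single eigenvalue λ = -4 with algebraic multiplicity 2.
Eigenvector v = (-2,1); generalized eigenvector w with (A-λI)w=v is (-3,1).
General solution: e^(-4t)[K_1·v + K_2·(t·v + w)].
Applying p(0)=-4, q(0)=-2 gives K_1=-10, K_2=8.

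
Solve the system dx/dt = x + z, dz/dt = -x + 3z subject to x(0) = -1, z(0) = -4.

x(t) = -3te^(2t) - e^(2t), z(t) = -3te^(2t) - 4e^(2t)

Coefficient matrix A = [[1, 1], [-1, 3]].
Characteristic polynomial det(A - λI) = λ^2 - 4λ + 4 = 0.
Single eigenvalue λ = 2 with algebraic multiplicity 2.
Eigenvector v = (-1,-1); generalized eigenvector w with (A-λI)w=v is (-2,-3).
General solution: e^(2t)[C_1·v + C_2·(t·v + w)].
Applying x(0)=-1, z(0)=-4 gives C_1=-5, C_2=3.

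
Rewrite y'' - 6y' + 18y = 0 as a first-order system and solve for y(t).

Let x_1 = y, x_2 = y'. Then x_1' = x_2 and x_2' = -18x_1 + 6x_2.
A = [[0,1],[-18,6]]; det(A-λI) = λ^2 - 6λ + 18.
Eigenvalues λ = 3 ± 3i.

y(t) = c_1e^(3t)cos(3t) + c_2e^(3t)sin(3t)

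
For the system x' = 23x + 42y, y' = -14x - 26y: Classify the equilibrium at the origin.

A = [[23,42],[-14,-26]]; det(A-λI) = λ^2 + 3λ - 10.
λ = -5, 2: opposite signs.

saddle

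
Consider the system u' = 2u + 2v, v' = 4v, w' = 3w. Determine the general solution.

u(t) = C_1e^(2t) + C_2e^(4t), v(t) = C_2e^(4t), w(t) = C_3e^(3t)

Coefficient matrix A = [[2, 2, 0], [0, 4, 0], [0, 0, 3]].
det(A - λI) = 0 gives eigenvalues λ = 2, 4, 3.
For λ=2: eigenvector (1,0,0).
For λ=4: eigenvector (1,1,0).
For λ=3: eigenvector (0,0,1).
General solution: C_1e^(2t)(1,0,0) + C_2e^(4t)(1,1,0) + C_3e^(3t)(0,0,1).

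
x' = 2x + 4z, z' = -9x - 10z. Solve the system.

Coefficient matrix A = [[2, 4], [-9, -10]].
Characteristic polynomial det(A - λI) = λ^2 + 8λ + 16 = 0.
Single eigenvalue λ = -4 with algebraic multiplicity 2.
Eigenvector v = (2,-3); generalized eigenvector w with (A-λI)w=v is (1,-1).
General solution: e^(-4t)[c_1·v + c_2·(t·v + w)].

x(t) = 2c_1e^(-4t) + 2c_2te^(-4t) + c_2e^(-4t), z(t) = -3c_1e^(-4t) - 3c_2te^(-4t) - c_2e^(-4t)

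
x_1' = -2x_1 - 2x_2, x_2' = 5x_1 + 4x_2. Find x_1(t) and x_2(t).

x_1(t) = -C_1e^(t)sin(t) - C_1e^(t)cos(t) - C_2e^(t)sin(t) + C_2e^(t)cos(t), x_2(t) = C_1e^(t)sin(t) + 2C_1e^(t)cos(t) + 2C_2e^(t)sin(t) - C_2e^(t)cos(t)

Coefficient matrix A = [[-2, -2], [5, 4]].
Characteristic polynomial det(A - λI) = λ^2 - 2λ + 2 = 0.
Eigenvalues λ = 1 ± i (complex conjugate pair).
For λ=1+i: an eigenvector is (-1,2) - i(-1,1) = (-1 + i, 2 - i).
A real fundamental pair from Re and Im of e^((1+i)t)v: X_1 = e^(t)(cos(t)·(-1,2) + sin(t)·(-1,1)), X_2 = e^(t)(sin(t)·(-1,2) - cos(t)·(-1,1)).
General solution: C_1X_1 + C_2X_2.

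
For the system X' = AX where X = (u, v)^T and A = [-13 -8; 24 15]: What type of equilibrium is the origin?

saddle

A = [[-13,-8],[24,15]]; det(A-λI) = λ^2 - 2λ - 3.
λ = 3, -1: opposite signs.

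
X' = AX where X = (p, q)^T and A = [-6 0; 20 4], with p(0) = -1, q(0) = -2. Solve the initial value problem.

p(t) = -e^(-6t), q(t) = -4e^(4t) + 2e^(-6t)

Coefficient matrix A = [[-6, 0], [20, 4]].
Characteristic polynomial det(A - λI) = λ^2 + 2λ - 24 = 0.
Eigenvalues λ = -6, 4.
For λ=-6: (A-λI) row 2 is [20, 10], so an eigenvector is (1, -2).
For λ=4: (A-λI) row 1 is [-10, 0], so an eigenvector is (0, -1).
General solution: K_1e^(-6t)(1,-2) + K_2e^(4t)(0,-1).
Applying p(0)=-1, q(0)=-2 gives K_1=-1, K_2=4.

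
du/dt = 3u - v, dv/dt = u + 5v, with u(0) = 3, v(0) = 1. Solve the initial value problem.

u(t) = -4te^(4t) + 3e^(4t), v(t) = 4te^(4t) + e^(4t)

Coefficient matrix A = [[3, -1], [1, 5]].
Characteristic polynomial det(A - λI) = λ^2 - 8λ + 16 = 0.
Single eigenvalue λ = 4 with algebraic multiplicity 2.
Eigenvector v = (-1,1); generalized eigenvector w with (A-λI)w=v is (-1,2).
General solution: e^(4t)[c_1·v + c_2·(t·v + w)].
Applying u(0)=3, v(0)=1 gives c_1=-7, c_2=4.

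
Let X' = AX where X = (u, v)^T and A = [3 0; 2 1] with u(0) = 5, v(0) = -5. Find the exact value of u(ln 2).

40

A = [[3,0],[2,1]]; eigenvalues λ = 3, 1.
Eigenvectors: (1,1) for λ=3, (0,-1) for λ=1.
From the initial condition, c_1 = 5, c_2 = 10.
u(ln 2) = (5)(2^3)(1) + (10)(2^1)(0) = 40.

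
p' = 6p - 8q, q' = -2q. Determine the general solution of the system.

Coefficient matrix A = [[6, -8], [0, -2]].
Characteristic polynomial det(A - λI) = λ^2 - 4λ - 12 = 0.
Eigenvalues λ = -2, 6.
For λ=-2: (A-λI) row 1 is [8, -8], so an eigenvector is (-1, -1).
For λ=6: (A-λI) row 1 is [0, -8], so an eigenvector is (1, 0).
General solution: C_1e^(-2t)(-1,-1) + C_2e^(6t)(1,0).

p(t) = -C_1e^(-2t) + C_2e^(6t), q(t) = -C_1e^(-2t)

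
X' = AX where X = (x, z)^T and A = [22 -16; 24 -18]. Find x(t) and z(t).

x(t) = -K_1e^(6t) + 2K_2e^(-2t), z(t) = -K_1e^(6t) + 3K_2e^(-2t)

Coefficient matrix A = [[22, -16], [24, -18]].
Characteristic polynomial det(A - λI) = λ^2 - 4λ - 12 = 0.
Eigenvalues λ = 6, -2.
For λ=6: (A-λI) row 1 is [16, -16], so an eigenvector is (-1, -1).
For λ=-2: (A-λI) row 1 is [24, -16], so an eigenvector is (2, 3).
General solution: K_1e^(6t)(-1,-1) + K_2e^(-2t)(2,3).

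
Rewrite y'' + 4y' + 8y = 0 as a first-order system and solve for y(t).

Let x_1 = y, x_2 = y'. Then x_1' = x_2 and x_2' = -8x_1 - 4x_2.
A = [[0,1],[-8,-4]]; det(A-λI) = λ^2 + 4λ + 8.
Eigenvalues λ = -2 ± 2i.

y(t) = c_1e^(-2t)cos(2t) + c_2e^(-2t)sin(2t)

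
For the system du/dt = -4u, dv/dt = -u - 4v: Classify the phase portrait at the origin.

A = [[-4,0],[-1,-4]]; det(A-λI) = λ^2 + 8λ + 16.
repeated λ = -4 with a single eigenvector.

stable improper node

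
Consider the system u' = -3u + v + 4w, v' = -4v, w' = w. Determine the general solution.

Coefficient matrix A = [[-3, 1, 4], [0, -4, 0], [0, 0, 1]].
det(A - λI) = 0 gives eigenvalues λ = 1, -4, -3.
For λ=1: eigenvector (1,0,1).
For λ=-4: eigenvector (-1,1,0).
For λ=-3: eigenvector (-1,0,0).
General solution: c_1e^(t)(1,0,1) + c_2e^(-4t)(-1,1,0) + c_3e^(-3t)(-1,0,0).

u(t) = c_1e^(t) - c_2e^(-4t) - c_3e^(-3t), v(t) = c_2e^(-4t), w(t) = c_1e^(t)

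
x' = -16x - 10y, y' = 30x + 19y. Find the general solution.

x(t) = -C_1e^(4t) + 2C_2e^(-t), y(t) = 2C_1e^(4t) - 3C_2e^(-t)

Coefficient matrix A = [[-16, -10], [30, 19]].
Characteristic polynomial det(A - λI) = λ^2 - 3λ - 4 = 0.
Eigenvalues λ = 4, -1.
For λ=4: (A-λI) row 1 is [-20, -10], so an eigenvector is (-1, 2).
For λ=-1: (A-λI) row 1 is [-15, -10], so an eigenvector is (2, -3).
General solution: C_1e^(4t)(-1,2) + C_2e^(-t)(2,-3).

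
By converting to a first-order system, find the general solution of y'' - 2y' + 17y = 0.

Let x_1 = y, x_2 = y'. Then x_1' = x_2 and x_2' = -17x_1 + 2x_2.
A = [[0,1],[-17,2]]; det(A-λI) = λ^2 - 2λ + 17.
Eigenvalues λ = 1 ± 4i.

y(t) = C_1e^(t)cos(4t) + C_2e^(t)sin(4t)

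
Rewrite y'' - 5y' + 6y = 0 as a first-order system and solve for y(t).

y(t) = K_1e^(2t) + K_2e^(3t)

Let x_1 = y, x_2 = y'. Then x_1' = x_2 and x_2' = -6x_1 + 5x_2.
A = [[0,1],[-6,5]]; det(A-λI) = λ^2 - 5λ + 6.
Eigenvalues λ = 2, 3 with eigenvectors (1,2), (1,3).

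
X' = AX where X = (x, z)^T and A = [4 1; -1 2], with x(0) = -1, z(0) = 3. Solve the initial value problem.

Coefficient matrix A = [[4, 1], [-1, 2]].
Characteristic polynomial det(A - λI) = λ^2 - 6λ + 9 = 0.
Single eigenvalue λ = 3 with algebraic multiplicity 2.
Eigenvector v = (1,-1); generalized eigenvector w with (A-λI)w=v is (1,0).
General solution: e^(3t)[C_1·v + C_2·(t·v + w)].
Applying x(0)=-1, z(0)=3 gives C_1=-3, C_2=2.

x(t) = 2te^(3t) - e^(3t), z(t) = -2te^(3t) + 3e^(3t)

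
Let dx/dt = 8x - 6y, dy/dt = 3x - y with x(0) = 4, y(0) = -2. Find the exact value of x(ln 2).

352

A = [[8,-6],[3,-1]]; eigenvalues λ = 5, 2.
Eigenvectors: (-2,-1) for λ=5, (-1,-1) for λ=2.
From the initial condition, c_1 = -6, c_2 = 8.
x(ln 2) = (-6)(2^5)(-2) + (8)(2^2)(-1) = 352.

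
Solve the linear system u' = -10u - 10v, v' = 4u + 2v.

Coefficient matrix A = [[-10, -10], [4, 2]].
Characteristic polynomial det(A - λI) = λ^2 + 8λ + 20 = 0.
Eigenvalues λ = -4 ± 2i (complex conjugate pair).
For λ=-4+2i: an eigenvector is (1,-1) - i(2,-1) = (1 - 2i, -1 + i).
A real fundamental pair from Re and Im of e^((-4+2i)t)v: X_1 = e^(-4t)(cos(2t)·(1,-1) + sin(2t)·(2,-1)), X_2 = e^(-4t)(sin(2t)·(1,-1) - cos(2t)·(2,-1)).
General solution: K_1X_1 + K_2X_2.

u(t) = 2K_1e^(-4t)sin(2t) + K_1e^(-4t)cos(2t) + K_2e^(-4t)sin(2t) - 2K_2e^(-4t)cos(2t), v(t) = -K_1e^(-4t)sin(2t) - K_1e^(-4t)cos(2t) - K_2e^(-4t)sin(2t) + K_2e^(-4t)cos(2t)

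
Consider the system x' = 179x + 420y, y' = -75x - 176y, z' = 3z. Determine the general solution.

x(t) = -12K_2e^(4t) - 7K_3e^(-t), y(t) = 5K_2e^(4t) + 3K_3e^(-t), z(t) = K_1e^(3t)

Coefficient matrix A = [[179, 420, 0], [-75, -176, 0], [0, 0, 3]].
det(A - λI) = 0 gives eigenvalues λ = 3, 4, -1.
For λ=3: eigenvector (0,0,1).
For λ=4: eigenvector (-12,5,0).
For λ=-1: eigenvector (-7,3,0).
General solution: K_1e^(3t)(0,0,1) + K_2e^(4t)(-12,5,0) + K_3e^(-t)(-7,3,0).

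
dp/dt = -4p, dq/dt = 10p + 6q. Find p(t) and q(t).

Coefficient matrix A = [[-4, 0], [10, 6]].
Characteristic polynomial det(A - λI) = λ^2 - 2λ - 24 = 0.
Eigenvalues λ = 6, -4.
For λ=6: (A-λI) row 1 is [-10, 0], so an eigenvector is (0, -1).
For λ=-4: (A-λI) row 2 is [10, 10], so an eigenvector is (1, -1).
General solution: c_1e^(6t)(0,-1) + c_2e^(-4t)(1,-1).

p(t) = c_2e^(-4t), q(t) = -c_1e^(6t) - c_2e^(-4t)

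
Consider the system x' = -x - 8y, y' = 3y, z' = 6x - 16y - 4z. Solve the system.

Coefficient matrix A = [[-1, -8, 0], [0, 3, 0], [6, -16, -4]].
det(A - λI) = 0 gives eigenvalues λ = -1, 3, -4.
For λ=-1: eigenvector (1,0,2).
For λ=3: eigenvector (-2,1,-4).
For λ=-4: eigenvector (0,0,1).
General solution: K_1e^(-t)(1,0,2) + K_2e^(3t)(-2,1,-4) + K_3e^(-4t)(0,0,1).

x(t) = K_1e^(-t) - 2K_2e^(3t), y(t) = K_2e^(3t), z(t) = 2K_1e^(-t) - 4K_2e^(3t) + K_3e^(-4t)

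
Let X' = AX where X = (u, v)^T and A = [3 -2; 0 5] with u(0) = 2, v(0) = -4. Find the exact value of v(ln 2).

-128

A = [[3,-2],[0,5]]; eigenvalues λ = 3, 5.
Eigenvectors: (1,0) for λ=3, (1,-1) for λ=5.
From the initial condition, c_1 = -2, c_2 = 4.
v(ln 2) = (-2)(2^3)(0) + (4)(2^5)(-1) = -128.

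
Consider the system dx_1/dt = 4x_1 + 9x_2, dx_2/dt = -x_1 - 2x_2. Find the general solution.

Coefficient matrix A = [[4, 9], [-1, -2]].
Characteristic polynomial det(A - λI) = λ^2 - 2λ + 1 = 0.
Single eigenvalue λ = 1 with algebraic multiplicity 2.
Eigenvector v = (-3,1); generalized eigenvector w with (A-λI)w=v is (-1,0).
General solution: e^(t)[c_1·v + c_2·(t·v + w)].

x_1(t) = -3c_1e^(t) - 3c_2te^(t) - c_2e^(t), x_2(t) = c_1e^(t) + c_2te^(t)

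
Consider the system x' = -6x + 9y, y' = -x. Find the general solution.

x(t) = 3K_1e^(-3t) + 3K_2te^(-3t) + 2K_2e^(-3t), y(t) = K_1e^(-3t) + K_2te^(-3t) + K_2e^(-3t)

Coefficient matrix A = [[-6, 9], [-1, 0]].
Characteristic polynomial det(A - λI) = λ^2 + 6λ + 9 = 0.
Single eigenvalue λ = -3 with algebraic multiplicity 2.
Eigenvector v = (3,1); generalized eigenvector w with (A-λI)w=v is (2,1).
General solution: e^(-3t)[K_1·v + K_2·(t·v + w)].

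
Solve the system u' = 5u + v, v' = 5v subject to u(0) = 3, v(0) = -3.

u(t) = -3te^(5t) + 3e^(5t), v(t) = -3e^(5t)

Coefficient matrix A = [[5, 1], [0, 5]].
Characteristic polynomial det(A - λI) = λ^2 - 10λ + 25 = 0.
Single eigenvalue λ = 5 with algebraic multiplicity 2.
Eigenvector v = (1,0); generalized eigenvector w with (A-λI)w=v is (-1,1).
General solution: e^(5t)[C_1·v + C_2·(t·v + w)].
Applying u(0)=3, v(0)=-3 gives C_1=0, C_2=-3.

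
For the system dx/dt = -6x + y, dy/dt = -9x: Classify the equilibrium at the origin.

A = [[-6,1],[-9,0]]; det(A-λI) = λ^2 + 6λ + 9.
repeated λ = -3 with a single eigenvector.

stable improper node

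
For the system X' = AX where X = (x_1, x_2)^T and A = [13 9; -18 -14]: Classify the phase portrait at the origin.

saddle

A = [[13,9],[-18,-14]]; det(A-λI) = λ^2 + λ - 20.
λ = -5, 4: opposite signs.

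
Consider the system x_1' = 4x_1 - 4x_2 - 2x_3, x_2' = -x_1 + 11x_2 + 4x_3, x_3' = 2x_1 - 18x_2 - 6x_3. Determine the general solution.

Coefficient matrix A = [[4, -4, -2], [-1, 11, 4], [2, -18, -6]].
det(A - λI) = 0 gives eigenvalues λ = 3, 4, 2.
For λ=3: eigenvector (0,1,-2).
For λ=4: eigenvector (-1,1,-2).
For λ=2: eigenvector (1,-3,7).
General solution: C_1e^(3t)(0,1,-2) + C_2e^(4t)(-1,1,-2) + C_3e^(2t)(1,-3,7).

x_1(t) = -C_2e^(4t) + C_3e^(2t), x_2(t) = C_1e^(3t) + C_2e^(4t) - 3C_3e^(2t), x_3(t) = -2C_1e^(3t) - 2C_2e^(4t) + 7C_3e^(2t)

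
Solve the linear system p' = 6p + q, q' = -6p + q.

p(t) = C_1e^(4t) - C_2e^(3t), q(t) = -2C_1e^(4t) + 3C_2e^(3t)

Coefficient matrix A = [[6, 1], [-6, 1]].
Characteristic polynomial det(A - λI) = λ^2 - 7λ + 12 = 0.
Eigenvalues λ = 4, 3.
For λ=4: (A-λI) row 1 is [2, 1], so an eigenvector is (1, -2).
For λ=3: (A-λI) row 1 is [3, 1], so an eigenvector is (-1, 3).
General solution: C_1e^(4t)(1,-2) + C_2e^(3t)(-1,3).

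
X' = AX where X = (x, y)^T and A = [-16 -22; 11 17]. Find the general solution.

x(t) = K_1e^(6t) + 2K_2e^(-5t), y(t) = -K_1e^(6t) - K_2e^(-5t)

Coefficient matrix A = [[-16, -22], [11, 17]].
Characteristic polynomial det(A - λI) = λ^2 - λ - 30 = 0.
Eigenvalues λ = 6, -5.
For λ=6: (A-λI) row 1 is [-22, -22], so an eigenvector is (1, -1).
For λ=-5: (A-λI) row 1 is [-11, -22], so an eigenvector is (2, -1).
General solution: K_1e^(6t)(1,-1) + K_2e^(-5t)(2,-1).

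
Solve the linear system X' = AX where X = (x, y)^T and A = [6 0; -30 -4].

Coefficient matrix A = [[6, 0], [-30, -4]].
Characteristic polynomial det(A - λI) = λ^2 - 2λ - 24 = 0.
Eigenvalues λ = -4, 6.
For λ=-4: (A-λI) row 1 is [10, 0], so an eigenvector is (0, -1).
For λ=6: (A-λI) row 2 is [-30, -10], so an eigenvector is (1, -3).
General solution: K_1e^(-4t)(0,-1) + K_2e^(6t)(1,-3).

x(t) = K_2e^(6t), y(t) = -K_1e^(-4t) - 3K_2e^(6t)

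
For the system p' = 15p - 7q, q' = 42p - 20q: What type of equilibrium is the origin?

A = [[15,-7],[42,-20]]; det(A-λI) = λ^2 + 5λ - 6.
λ = -6, 1: opposite signs.

saddle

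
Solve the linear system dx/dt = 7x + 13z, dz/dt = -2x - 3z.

x(t) = 3C_1e^(2t)sin(t) - 2C_1e^(2t)cos(t) - 2C_2e^(2t)sin(t) - 3C_2e^(2t)cos(t), z(t) = -C_1e^(2t)sin(t) + C_1e^(2t)cos(t) + C_2e^(2t)sin(t) + C_2e^(2t)cos(t)

Coefficient matrix A = [[7, 13], [-2, -3]].
Characteristic polynomial det(A - λI) = λ^2 - 4λ + 5 = 0.
Eigenvalues λ = 2 ± i (complex conjugate pair).
For λ=2+i: an eigenvector is (-2,1) - i(3,-1) = (-2 - 3i, 1 + i).
A real fundamental pair from Re and Im of e^((2+i)t)v: X_1 = e^(2t)(cos(t)·(-2,1) + sin(t)·(3,-1)), X_2 = e^(2t)(sin(t)·(-2,1) - cos(t)·(3,-1)).
General solution: C_1X_1 + C_2X_2.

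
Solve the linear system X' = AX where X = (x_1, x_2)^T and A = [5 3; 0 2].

Coefficient matrix A = [[5, 3], [0, 2]].
Characteristic polynomial det(A - λI) = λ^2 - 7λ + 10 = 0.
Eigenvalues λ = 2, 5.
For λ=2: (A-λI) row 1 is [3, 3], so an eigenvector is (1, -1).
For λ=5: (A-λI) row 1 is [0, 3], so an eigenvector is (-1, 0).
General solution: C_1e^(2t)(1,-1) + C_2e^(5t)(-1,0).

x_1(t) = C_1e^(2t) - C_2e^(5t), x_2(t) = -C_1e^(2t)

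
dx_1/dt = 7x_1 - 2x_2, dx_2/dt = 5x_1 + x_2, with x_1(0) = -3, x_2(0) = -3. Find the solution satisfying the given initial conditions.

Coefficient matrix A = [[7, -2], [5, 1]].
Characteristic polynomial det(A - λI) = λ^2 - 8λ + 17 = 0.
Eigenvalues λ = 4 ± i (complex conjugate pair).
For λ=4+i: an eigenvector is (-1,-1) - i(-1,-2) = (-1 + i, -1 + 2i).
A real fundamental pair from Re and Im of e^((4+i)t)v: X_1 = e^(4t)(cos(t)·(-1,-1) + sin(t)·(-1,-2)), X_2 = e^(4t)(sin(t)·(-1,-1) - cos(t)·(-1,-2)).
General solution: c_1X_1 + c_2X_2.
Applying x_1(0)=-3, x_2(0)=-3 gives c_1=3, c_2=0.

x_1(t) = -3e^(4t)sin(t) - 3e^(4t)cos(t), x_2(t) = -6e^(4t)sin(t) - 3e^(4t)cos(t)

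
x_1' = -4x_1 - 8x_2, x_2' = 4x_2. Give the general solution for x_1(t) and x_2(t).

Coefficient matrix A = [[-4, -8], [0, 4]].
Characteristic polynomial det(A - λI) = λ^2 - 16 = 0.
Eigenvalues λ = -4, 4.
For λ=-4: (A-λI) row 1 is [0, -8], so an eigenvector is (1, 0).
For λ=4: (A-λI) row 1 is [-8, -8], so an eigenvector is (-1, 1).
General solution: K_1e^(-4t)(1,0) + K_2e^(4t)(-1,1).

x_1(t) = K_1e^(-4t) - K_2e^(4t), x_2(t) = K_2e^(4t)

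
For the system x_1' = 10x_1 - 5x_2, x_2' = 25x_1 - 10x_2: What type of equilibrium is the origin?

A = [[10,-5],[25,-10]]; det(A-λI) = λ^2 + 25.
λ = 0 ± 5i: zero real part.

center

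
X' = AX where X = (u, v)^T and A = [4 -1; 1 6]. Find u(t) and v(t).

u(t) = C_1e^(5t) + C_2te^(5t) - 3C_2e^(5t), v(t) = -C_1e^(5t) - C_2te^(5t) + 2C_2e^(5t)

Coefficient matrix A = [[4, -1], [1, 6]].
Characteristic polynomial det(A - λI) = λ^2 - 10λ + 25 = 0.
Single eigenvalue λ = 5 with algebraic multiplicity 2.
Eigenvector v = (1,-1); generalized eigenvector w with (A-λI)w=v is (-3,2).
General solution: e^(5t)[C_1·v + C_2·(t·v + w)].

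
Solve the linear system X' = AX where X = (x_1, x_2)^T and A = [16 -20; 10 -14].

x_1(t) = C_1e^(-4t) - 2C_2e^(6t), x_2(t) = C_1e^(-4t) - C_2e^(6t)

Coefficient matrix A = [[16, -20], [10, -14]].
Characteristic polynomial det(A - λI) = λ^2 - 2λ - 24 = 0.
Eigenvalues λ = -4, 6.
For λ=-4: (A-λI) row 1 is [20, -20], so an eigenvector is (1, 1).
For λ=6: (A-λI) row 1 is [10, -20], so an eigenvector is (-2, -1).
General solution: C_1e^(-4t)(1,1) + C_2e^(6t)(-2,-1).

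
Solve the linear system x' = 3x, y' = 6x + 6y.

x(t) = K_1e^(3t), y(t) = -2K_1e^(3t) - K_2e^(6t)

Coefficient matrix A = [[3, 0], [6, 6]].
Characteristic polynomial det(A - λI) = λ^2 - 9λ + 18 = 0.
Eigenvalues λ = 3, 6.
For λ=3: (A-λI) row 2 is [6, 3], so an eigenvector is (1, -2).
For λ=6: (A-λI) row 1 is [-3, 0], so an eigenvector is (0, -1).
General solution: K_1e^(3t)(1,-2) + K_2e^(6t)(0,-1).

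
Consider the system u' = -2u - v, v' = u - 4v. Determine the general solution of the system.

Coefficient matrix A = [[-2, -1], [1, -4]].
Characteristic polynomial det(A - λI) = λ^2 + 6λ + 9 = 0.
Single eigenvalue λ = -3 with algebraic multiplicity 2.
Eigenvector v = (1,1); generalized eigenvector w with (A-λI)w=v is (2,1).
General solution: e^(-3t)[c_1·v + c_2·(t·v + w)].

u(t) = c_1e^(-3t) + c_2te^(-3t) + 2c_2e^(-3t), v(t) = c_1e^(-3t) + c_2te^(-3t) + c_2e^(-3t)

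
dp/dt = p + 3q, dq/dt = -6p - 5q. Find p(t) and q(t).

Coefficient matrix A = [[1, 3], [-6, -5]].
Characteristic polynomial det(A - λI) = λ^2 + 4λ + 13 = 0.
Eigenvalues λ = -2 ± 3i (complex conjugate pair).
For λ=-2+3i: an eigenvector is (1,-1) - i(0,-1) = (1, -1 + i).
A real fundamental pair from Re and Im of e^((-2+3i)t)v: X_1 = e^(-2t)(cos(3t)·(1,-1) + sin(3t)·(0,-1)), X_2 = e^(-2t)(sin(3t)·(1,-1) - cos(3t)·(0,-1)).
General solution: C_1X_1 + C_2X_2.

p(t) = C_1e^(-2t)cos(3t) + C_2e^(-2t)sin(3t), q(t) = -C_1e^(-2t)sin(3t) - C_1e^(-2t)cos(3t) - C_2e^(-2t)sin(3t) + C_2e^(-2t)cos(3t)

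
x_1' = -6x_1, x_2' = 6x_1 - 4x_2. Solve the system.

x_1(t) = -c_2e^(-6t), x_2(t) = -c_1e^(-4t) + 3c_2e^(-6t)

Coefficient matrix A = [[-6, 0], [6, -4]].
Characteristic polynomial det(A - λI) = λ^2 + 10λ + 24 = 0.
Eigenvalues λ = -4, -6.
For λ=-4: (A-λI) row 1 is [-2, 0], so an eigenvector is (0, -1).
For λ=-6: (A-λI) row 2 is [6, 2], so an eigenvector is (-1, 3).
General solution: c_1e^(-4t)(0,-1) + c_2e^(-6t)(-1,3).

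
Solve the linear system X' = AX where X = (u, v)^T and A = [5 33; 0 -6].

u(t) = c_1e^(5t) + 3c_2e^(-6t), v(t) = -c_2e^(-6t)

Coefficient matrix A = [[5, 33], [0, -6]].
Characteristic polynomial det(A - λI) = λ^2 + λ - 30 = 0.
Eigenvalues λ = 5, -6.
For λ=5: (A-λI) row 1 is [0, 33], so an eigenvector is (1, 0).
For λ=-6: (A-λI) row 1 is [11, 33], so an eigenvector is (3, -1).
General solution: c_1e^(5t)(1,0) + c_2e^(-6t)(3,-1).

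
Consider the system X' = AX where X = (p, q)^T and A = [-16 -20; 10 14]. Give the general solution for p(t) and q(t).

p(t) = -K_1e^(4t) - 2K_2e^(-6t), q(t) = K_1e^(4t) + K_2e^(-6t)

Coefficient matrix A = [[-16, -20], [10, 14]].
Characteristic polynomial det(A - λI) = λ^2 + 2λ - 24 = 0.
Eigenvalues λ = 4, -6.
For λ=4: (A-λI) row 1 is [-20, -20], so an eigenvector is (-1, 1).
For λ=-6: (A-λI) row 1 is [-10, -20], so an eigenvector is (-2, 1).
General solution: K_1e^(4t)(-1,1) + K_2e^(-6t)(-2,1).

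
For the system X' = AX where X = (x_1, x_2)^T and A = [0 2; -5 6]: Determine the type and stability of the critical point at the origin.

A = [[0,2],[-5,6]]; det(A-λI) = λ^2 - 6λ + 10.
λ = 3 ± i: positive real part.

unstable spiral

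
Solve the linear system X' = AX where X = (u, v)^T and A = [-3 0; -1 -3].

Coefficient matrix A = [[-3, 0], [-1, -3]].
Characteristic polynomial det(A - λI) = λ^2 + 6λ + 9 = 0.
Single eigenvalue λ = -3 with algebraic multiplicity 2.
Eigenvector v = (0,1); generalized eigenvector w with (A-λI)w=v is (-1,1).
General solution: e^(-3t)[C_1·v + C_2·(t·v + w)].

u(t) = -C_2e^(-3t), v(t) = C_1e^(-3t) + C_2te^(-3t) + C_2e^(-3t)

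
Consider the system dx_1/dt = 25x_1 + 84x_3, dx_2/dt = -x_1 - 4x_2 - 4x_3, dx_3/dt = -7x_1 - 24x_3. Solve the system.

x_1(t) = 3C_1e^(-3t) + 4C_3e^(4t), x_2(t) = C_1e^(-3t) + C_2e^(-4t), x_3(t) = -C_1e^(-3t) - C_3e^(4t)

Coefficient matrix A = [[25, 0, 84], [-1, -4, -4], [-7, 0, -24]].
det(A - λI) = 0 gives eigenvalues λ = -3, -4, 4.
For λ=-3: eigenvector (3,1,-1).
For λ=-4: eigenvector (0,1,0).
For λ=4: eigenvector (4,0,-1).
General solution: C_1e^(-3t)(3,1,-1) + C_2e^(-4t)(0,1,0) + C_3e^(4t)(4,0,-1).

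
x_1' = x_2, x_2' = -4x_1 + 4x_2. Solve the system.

x_1(t) = -C_1e^(2t) - C_2te^(2t) + C_2e^(2t), x_2(t) = -2C_1e^(2t) - 2C_2te^(2t) + C_2e^(2t)

Coefficient matrix A = [[0, 1], [-4, 4]].
Characteristic polynomial det(A - λI) = λ^2 - 4λ + 4 = 0.
Single eigenvalue λ = 2 with algebraic multiplicity 2.
Eigenvector v = (-1,-2); generalized eigenvector w with (A-λI)w=v is (1,1).
General solution: e^(2t)[C_1·v + C_2·(t·v + w)].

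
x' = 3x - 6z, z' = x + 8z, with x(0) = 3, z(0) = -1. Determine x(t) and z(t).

Coefficient matrix A = [[3, -6], [1, 8]].
Characteristic polynomial det(A - λI) = λ^2 - 11λ + 30 = 0.
Eigenvalues λ = 5, 6.
For λ=5: (A-λI) row 1 is [-2, -6], so an eigenvector is (-3, 1).
For λ=6: (A-λI) row 1 is [-3, -6], so an eigenvector is (-2, 1).
General solution: c_1e^(5t)(-3,1) + c_2e^(6t)(-2,1).
Applying x(0)=3, z(0)=-1 gives c_1=-1, c_2=0.

x(t) = 3e^(5t), z(t) = -e^(5t)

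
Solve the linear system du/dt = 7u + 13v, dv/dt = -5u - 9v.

Coefficient matrix A = [[7, 13], [-5, -9]].
Characteristic polynomial det(A - λI) = λ^2 + 2λ + 2 = 0.
Eigenvalues λ = -1 ± i (complex conjugate pair).
For λ=-1+i: an eigenvector is (3,-2) - i(-2,1) = (3 + 2i, -2 - i).
A real fundamental pair from Re and Im of e^((-1+i)t)v: X_1 = e^(-t)(cos(t)·(3,-2) + sin(t)·(-2,1)), X_2 = e^(-t)(sin(t)·(3,-2) - cos(t)·(-2,1)).
General solution: K_1X_1 + K_2X_2.

u(t) = -2K_1e^(-t)sin(t) + 3K_1e^(-t)cos(t) + 3K_2e^(-t)sin(t) + 2K_2e^(-t)cos(t), v(t) = K_1e^(-t)sin(t) - 2K_1e^(-t)cos(t) - 2K_2e^(-t)sin(t) - K_2e^(-t)cos(t)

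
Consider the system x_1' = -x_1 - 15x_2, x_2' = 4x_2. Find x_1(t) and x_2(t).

x_1(t) = -C_1e^(-t) + 3C_2e^(4t), x_2(t) = -C_2e^(4t)

Coefficient matrix A = [[-1, -15], [0, 4]].
Characteristic polynomial det(A - λI) = λ^2 - 3λ - 4 = 0.
Eigenvalues λ = -1, 4.
For λ=-1: (A-λI) row 1 is [0, -15], so an eigenvector is (-1, 0).
For λ=4: (A-λI) row 1 is [-5, -15], so an eigenvector is (3, -1).
General solution: C_1e^(-t)(-1,0) + C_2e^(4t)(3,-1).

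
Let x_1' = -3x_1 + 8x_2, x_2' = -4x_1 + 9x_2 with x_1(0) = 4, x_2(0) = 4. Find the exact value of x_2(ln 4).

A = [[-3,8],[-4,9]]; eigenvalues λ = 5, 1.
Eigenvectors: (1,1) for λ=5, (2,1) for λ=1.
From the initial condition, c_1 = 4, c_2 = 0.
x_2(ln 4) = (4)(4^5)(1) + (0)(4^1)(1) = 4096.

4096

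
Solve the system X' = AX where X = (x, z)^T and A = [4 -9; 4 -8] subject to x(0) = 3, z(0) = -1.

Coefficient matrix A = [[4, -9], [4, -8]].
Characteristic polynomial det(A - λI) = λ^2 + 4λ + 4 = 0.
Single eigenvalue λ = -2 with algebraic multiplicity 2.
Eigenvector v = (3,2); generalized eigenvector w with (A-λI)w=v is (-1,-1).
General solution: e^(-2t)[C_1·v + C_2·(t·v + w)].
Applying x(0)=3, z(0)=-1 gives C_1=4, C_2=9.

x(t) = 27te^(-2t) + 3e^(-2t), z(t) = 18te^(-2t) - e^(-2t)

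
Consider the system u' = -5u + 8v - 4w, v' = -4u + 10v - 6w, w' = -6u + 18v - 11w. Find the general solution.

Coefficient matrix A = [[-5, 8, -4], [-4, 10, -6], [-6, 18, -11]].
det(A - λI) = 0 gives eigenvalues λ = -1, -3, -2.
For λ=-1: eigenvector (1,2,3).
For λ=-3: eigenvector (2,2,3).
For λ=-2: eigenvector (0,1,2).
General solution: C_1e^(-t)(1,2,3) + C_2e^(-3t)(2,2,3) + C_3e^(-2t)(0,1,2).

u(t) = C_1e^(-t) + 2C_2e^(-3t), v(t) = 2C_1e^(-t) + 2C_2e^(-3t) + C_3e^(-2t), w(t) = 3C_1e^(-t) + 3C_2e^(-3t) + 2C_3e^(-2t)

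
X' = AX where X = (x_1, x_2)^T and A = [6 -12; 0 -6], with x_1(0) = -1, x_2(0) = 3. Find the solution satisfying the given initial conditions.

Coefficient matrix A = [[6, -12], [0, -6]].
Characteristic polynomial det(A - λI) = λ^2 - 36 = 0.
Eigenvalues λ = 6, -6.
For λ=6: (A-λI) row 1 is [0, -12], so an eigenvector is (-1, 0).
For λ=-6: (A-λI) row 1 is [12, -12], so an eigenvector is (1, 1).
General solution: C_1e^(6t)(-1,0) + C_2e^(-6t)(1,1).
Applying x_1(0)=-1, x_2(0)=3 gives C_1=4, C_2=3.

x_1(t) = -4e^(6t) + 3e^(-6t), x_2(t) = 3e^(-6t)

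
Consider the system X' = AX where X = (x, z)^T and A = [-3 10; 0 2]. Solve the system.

x(t) = -C_1e^(-3t) + 2C_2e^(2t), z(t) = C_2e^(2t)

Coefficient matrix A = [[-3, 10], [0, 2]].
Characteristic polynomial det(A - λI) = λ^2 + λ - 6 = 0.
Eigenvalues λ = -3, 2.
For λ=-3: (A-λI) row 1 is [0, 10], so an eigenvector is (-1, 0).
For λ=2: (A-λI) row 1 is [-5, 10], so an eigenvector is (2, 1).
General solution: C_1e^(-3t)(-1,0) + C_2e^(2t)(2,1).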